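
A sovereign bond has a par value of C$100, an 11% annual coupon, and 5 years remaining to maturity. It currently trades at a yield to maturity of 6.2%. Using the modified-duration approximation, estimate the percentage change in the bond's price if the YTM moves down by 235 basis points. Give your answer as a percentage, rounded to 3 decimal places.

Periodic yield y = 0.062. Modified duration first:
  t   CF        PV=CF/(1+0.062)^t    t·PV
  1        11.00        10.3578        10.3578
  2        11.00         9.7531        19.5062
  3        11.00         9.1837        27.5512
  4        11.00         8.6476        34.5903
  5       111.00        82.1676       410.8378
  Σ                    120.1098       502.8434
P = 120.1098; D_Mac = 4.18653 yrs; D_mod = 4.18653/(1+0.062) = 3.94212 yrs.
ΔP/P ≈ -D_mod · Δy = -3.94212 × (-0.0235) = +0.092640 = +9.2640%.

+9.264%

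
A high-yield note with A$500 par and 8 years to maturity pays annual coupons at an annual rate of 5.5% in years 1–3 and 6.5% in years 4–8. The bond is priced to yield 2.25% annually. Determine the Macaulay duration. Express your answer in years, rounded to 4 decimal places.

Periodic yield y = 0.0225. Discount each cash flow and weight by its year:
  t   CF        PV=CF/(1+0.0225)^t    t·PV
  1        27.50        26.8949        26.8949
  2        27.50        26.3030        52.6061
  3        27.50        25.7243        77.1728
  4        32.50        29.7324       118.9296
  5        32.50        29.0782       145.3908
  6        32.50        28.4383       170.6297
  7        32.50        27.8125       194.6876
  8       532.50       445.6697     3,565.3574
  Σ                    639.6532     4,351.6687
Price P = Σ PV = 639.6532.
Macaulay duration = Σ(t·PV) / P = 4,351.6687 / 639.6532 = 6.80317 years.

6.8032 years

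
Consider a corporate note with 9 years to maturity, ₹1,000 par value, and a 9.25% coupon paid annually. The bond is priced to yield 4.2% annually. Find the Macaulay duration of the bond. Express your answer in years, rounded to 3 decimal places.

6.877 years

Periodic yield y = 0.042. Discount each cash flow and weight by its year:
  t   CF        PV=CF/(1+0.042)^t    t·PV
  1        92.50        88.7716        88.7716
  2        92.50        85.1935       170.3869
  3        92.50        81.7596       245.2787
  4        92.50        78.4641       313.8563
  5        92.50        75.3014       376.5071
  6        92.50        72.2662       433.5974
  7        92.50        69.3534       485.4737
  8        92.50        66.5580       532.4637
  9     1,092.50       754.4179     6,789.7610
  Σ                  1,372.0856     9,436.0963
Price P = Σ PV = 1,372.0856.
Macaulay duration = Σ(t·PV) / P = 9,436.0963 / 1,372.0856 = 6.87719 years.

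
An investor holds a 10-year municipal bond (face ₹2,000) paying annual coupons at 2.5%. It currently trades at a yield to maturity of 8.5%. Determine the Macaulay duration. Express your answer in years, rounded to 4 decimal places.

Periodic yield y = 0.085. Discount each cash flow and weight by its year:
  t   CF        PV=CF/(1+0.085)^t    t·PV
  1        50.00        46.0829        46.0829
  2        50.00        42.4728        84.9455
  3        50.00        39.1454       117.4362
  4        50.00        36.0787       144.3149
  5        50.00        33.2523       166.2614
  6        50.00        30.6473       183.8835
  7        50.00        28.2463       197.7242
  8        50.00        26.0335       208.2678
  9        50.00        23.9940       215.9459
  10    2,050.00       906.6851     9,066.8510
  Σ                  1,212.6382    10,431.7133
Price P = Σ PV = 1,212.6382.
Macaulay duration = Σ(t·PV) / P = 10,431.7133 / 1,212.6382 = 8.60249 years.

8.6025 years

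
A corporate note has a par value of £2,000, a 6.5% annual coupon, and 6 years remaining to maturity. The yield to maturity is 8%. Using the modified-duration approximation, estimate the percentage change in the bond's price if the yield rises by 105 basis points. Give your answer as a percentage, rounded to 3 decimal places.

-4.978%

Periodic yield y = 0.08. Modified duration first:
  t   CF        PV=CF/(1+0.08)^t    t·PV
  1       130.00       120.3704       120.3704
  2       130.00       111.4540       222.9081
  3       130.00       103.1982       309.5946
  4       130.00        95.5539       382.2155
  5       130.00        88.4758       442.3791
  6     2,130.00     1,342.2613     8,053.5678
  Σ                  1,861.3136     9,531.0355
P = 1,861.3136; D_Mac = 5.12060 yrs; D_mod = 5.12060/(1+0.08) = 4.74129 yrs.
ΔP/P ≈ -D_mod · Δy = -4.74129 × (+0.0105) = -0.049784 = -4.9784%.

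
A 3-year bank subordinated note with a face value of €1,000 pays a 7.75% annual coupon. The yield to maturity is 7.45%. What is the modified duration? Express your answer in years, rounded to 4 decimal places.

2.5968 years

Periodic yield y = 0.0745. First find Macaulay duration:
  t   CF        PV=CF/(1+0.0745)^t    t·PV
  1        77.50        72.1266        72.1266
  2        77.50        67.1257       134.2514
  3     1,077.50       868.5564     2,605.6692
  Σ                  1,007.8087     2,812.0471
P = 1,007.8087; Macaulay duration = 2,812.0471 / 1,007.8087 = 2.79026 years.
Modified duration = D_Mac / (1 + y) = 2.79026 / 1.0745 = 2.59680 years.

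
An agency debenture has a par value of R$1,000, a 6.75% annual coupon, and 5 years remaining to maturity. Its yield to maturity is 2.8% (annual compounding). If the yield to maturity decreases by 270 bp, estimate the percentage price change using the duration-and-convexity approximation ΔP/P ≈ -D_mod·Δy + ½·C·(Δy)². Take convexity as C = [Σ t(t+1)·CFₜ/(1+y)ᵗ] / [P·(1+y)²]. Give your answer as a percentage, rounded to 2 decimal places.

With y = 0.028:
  t   CF        PV=CF/(1+0.028)^t    t·PV        t(t+1)·PV
  1        67.50        65.6615        65.6615         131.3230
  2        67.50        63.8730       127.7461         383.2382
  3        67.50        62.1333       186.3999         745.5996
  4        67.50        60.4410       241.7638       1,208.8191
  5     1,067.50       929.8273     4,649.1367      27,894.8201
  Σ                  1,181.9361     5,270.7080      30,363.8000
P = 1,181.9361; D_Mac = 4.45938 yrs; D_mod = 4.33792 yrs; C = 24.30949.
Duration effect: -4.33792 × (-0.027) = +0.117124
Convexity effect: 0.5 × 24.30949 × (-0.027)² = +0.0088608
ΔP/P ≈ +0.117124 + 0.0088608 = +0.125985 = +12.5985%.

+12.60%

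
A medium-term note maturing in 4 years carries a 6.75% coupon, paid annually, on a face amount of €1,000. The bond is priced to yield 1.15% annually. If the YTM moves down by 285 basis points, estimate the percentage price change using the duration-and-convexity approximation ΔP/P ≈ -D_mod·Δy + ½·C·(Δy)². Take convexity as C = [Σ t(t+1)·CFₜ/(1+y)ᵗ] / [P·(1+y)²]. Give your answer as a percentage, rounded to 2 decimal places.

With y = 0.0115:
  t   CF        PV=CF/(1+0.0115)^t    t·PV        t(t+1)·PV
  1        67.50        66.7326        66.7326         133.4652
  2        67.50        65.9739       131.9478         395.8433
  3        67.50        65.2238       195.6714         782.6856
  4     1,067.50     1,019.7749     4,079.0998      20,395.4988
  Σ                  1,217.7052     4,473.4515      21,707.4928
P = 1,217.7052; D_Mac = 3.67367 yrs; D_mod = 3.63191 yrs; C = 17.42351.
Duration effect: -3.63191 × (-0.0285) = +0.103509
Convexity effect: 0.5 × 17.42351 × (-0.0285)² = +0.0070761
ΔP/P ≈ +0.103509 + 0.0070761 = +0.110585 = +11.0585%.

+11.06%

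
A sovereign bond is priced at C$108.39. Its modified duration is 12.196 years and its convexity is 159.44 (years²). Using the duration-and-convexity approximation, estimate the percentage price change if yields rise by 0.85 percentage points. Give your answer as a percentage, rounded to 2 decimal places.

Duration effect: -D_mod·Δy = -12.196 × (+0.0085) = -0.103666
Convexity effect: ½·C·(Δy)² = 0.5 × 159.44 × (0.0085)² = +0.00575977
ΔP/P ≈ -0.103666 + 0.00575977 = -0.09790623
= -9.790623%.

-9.79%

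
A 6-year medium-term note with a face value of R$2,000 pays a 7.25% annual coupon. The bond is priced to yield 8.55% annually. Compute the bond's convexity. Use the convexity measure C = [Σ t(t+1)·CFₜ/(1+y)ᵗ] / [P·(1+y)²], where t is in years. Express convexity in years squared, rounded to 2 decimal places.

28.15

With y = 0.0855:
  t   CF        PV=CF/(1+0.0855)^t    t·PV        t(t+1)·PV
  1       145.00       133.5790       133.5790         267.1580
  2       145.00       123.0576       246.1151         738.3454
  3       145.00       113.3649       340.0946       1,360.3785
  4       145.00       104.4356       417.7425       2,088.7126
  5       145.00        96.2097       481.0485       2,886.2910
  6     2,145.00     1,311.1378     7,866.8266      55,067.7865
  Σ                  1,881.7846     9,485.4064      62,408.6721
P = 1,881.7846.
Convexity = Σ t(t+1)·PV / [P·(1+y)²] = 62,408.6721 / (1,881.7846 × 1.178310) = 28.14592.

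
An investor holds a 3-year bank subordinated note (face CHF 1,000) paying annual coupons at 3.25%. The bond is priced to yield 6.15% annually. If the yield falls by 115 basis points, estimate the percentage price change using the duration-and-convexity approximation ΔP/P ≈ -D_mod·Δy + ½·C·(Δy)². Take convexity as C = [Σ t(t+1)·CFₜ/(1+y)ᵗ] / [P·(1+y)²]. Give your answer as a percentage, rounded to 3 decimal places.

With y = 0.0615:
  t   CF        PV=CF/(1+0.0615)^t    t·PV        t(t+1)·PV
  1        32.50        30.6171        30.6171          61.2341
  2        32.50        28.8432        57.6864         173.0592
  3     1,032.50       863.2370     2,589.7111      10,358.8444
  Σ                    922.6973     2,678.0145      10,593.1377
P = 922.6973; D_Mac = 2.90238 yrs; D_mod = 2.73422 yrs; C = 10.18885.
Duration effect: -2.73422 × (-0.0115) = +0.031444
Convexity effect: 0.5 × 10.18885 × (-0.0115)² = +0.0006737
ΔP/P ≈ +0.031444 + 0.0006737 = +0.032117 = +3.2117%.

+3.212%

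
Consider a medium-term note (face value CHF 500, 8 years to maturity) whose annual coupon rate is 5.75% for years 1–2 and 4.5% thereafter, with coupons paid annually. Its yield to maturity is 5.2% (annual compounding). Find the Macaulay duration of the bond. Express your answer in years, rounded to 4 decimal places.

Periodic yield y = 0.052. Discount each cash flow and weight by its year:
  t   CF        PV=CF/(1+0.052)^t    t·PV
  1        28.75        27.3289        27.3289
  2        28.75        25.9780        51.9561
  3        22.50        19.3257        57.9771
  4        22.50        18.3704        73.4818
  5        22.50        17.4624        87.3120
  6        22.50        16.5992        99.5954
  7        22.50        15.7787       110.4512
  8       522.50       348.3055     2,786.4443
  Σ                    489.1490     3,294.5467
Price P = Σ PV = 489.1490.
Macaulay duration = Σ(t·PV) / P = 3,294.5467 / 489.1490 = 6.73526 years.

6.7353 years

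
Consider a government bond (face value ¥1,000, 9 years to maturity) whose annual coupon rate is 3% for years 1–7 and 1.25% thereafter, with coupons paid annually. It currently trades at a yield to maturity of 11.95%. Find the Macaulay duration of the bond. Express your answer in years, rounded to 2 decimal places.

Periodic yield y = 0.1195. Discount each cash flow and weight by its year:
  t   CF        PV=CF/(1+0.1195)^t    t·PV
  1        30.00        26.7977        26.7977
  2        30.00        23.9372        47.8744
  3        30.00        21.3820        64.1461
  4        30.00        19.0996        76.3985
  5        30.00        17.0609        85.3043
  6        30.00        15.2397        91.4383
  7        30.00        13.6130        95.2907
  8        12.50         5.0666        40.5329
  9     1,012.50       366.5879     3,299.2913
  Σ                    508.7846     3,827.0740
Price P = Σ PV = 508.7846.
Macaulay duration = Σ(t·PV) / P = 3,827.0740 / 508.7846 = 7.52199 years.

7.52 years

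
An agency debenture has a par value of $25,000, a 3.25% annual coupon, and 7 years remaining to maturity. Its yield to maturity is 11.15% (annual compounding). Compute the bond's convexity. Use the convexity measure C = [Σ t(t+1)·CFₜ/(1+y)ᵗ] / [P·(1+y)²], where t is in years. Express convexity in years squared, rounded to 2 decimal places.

38.33

With y = 0.1115:
  t   CF        PV=CF/(1+0.1115)^t    t·PV        t(t+1)·PV
  1       812.50       730.9942       730.9942       1,461.9883
  2       812.50       657.6646     1,315.3291       3,945.9873
  3       812.50       591.6910     1,775.0730       7,100.2921
  4       812.50       532.3356     2,129.3424      10,646.7118
  5       812.50       478.9344     2,394.6720      14,368.0321
  6       812.50       430.8902     2,585.3409      18,097.3863
  7    25,812.50    12,315.8332    86,210.8327     689,686.6614
  Σ                 15,738.3431    97,141.5842     745,307.0593
P = 15,738.3431.
Convexity = Σ t(t+1)·PV / [P·(1+y)²] = 745,307.0593 / (15,738.3431 × 1.235432) = 38.33163.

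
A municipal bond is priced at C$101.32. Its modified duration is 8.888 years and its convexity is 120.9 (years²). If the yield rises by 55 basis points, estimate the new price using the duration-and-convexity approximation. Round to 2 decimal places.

Duration effect: -D_mod·Δy = -8.888 × (+0.0055) = -0.048884
Convexity effect: ½·C·(Δy)² = 0.5 × 120.9 × (0.0055)² = +0.0018286125
ΔP/P ≈ -0.048884 + 0.0018286125 = -0.0470553875
New price ≈ 101.32 × (1 - 0.0470553875) = 96.5523481385.

C$96.55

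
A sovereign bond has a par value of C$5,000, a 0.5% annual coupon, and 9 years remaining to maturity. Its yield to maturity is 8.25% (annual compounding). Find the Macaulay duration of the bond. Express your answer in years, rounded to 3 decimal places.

8.732 years

Periodic yield y = 0.0825. Discount each cash flow and weight by its year:
  t   CF        PV=CF/(1+0.0825)^t    t·PV
  1        25.00        23.0947        23.0947
  2        25.00        21.3346        42.6692
  3        25.00        19.7086        59.1259
  4        25.00        18.2066        72.8263
  5        25.00        16.8190        84.0951
  6        25.00        15.5372        93.2232
  7        25.00        14.3531       100.4715
  8        25.00        13.2592       106.0735
  9     5,025.00     2,461.9823    22,157.8404
  Σ                  2,604.2952    22,739.4196
Price P = Σ PV = 2,604.2952.
Macaulay duration = Σ(t·PV) / P = 22,739.4196 / 2,604.2952 = 8.73151 years.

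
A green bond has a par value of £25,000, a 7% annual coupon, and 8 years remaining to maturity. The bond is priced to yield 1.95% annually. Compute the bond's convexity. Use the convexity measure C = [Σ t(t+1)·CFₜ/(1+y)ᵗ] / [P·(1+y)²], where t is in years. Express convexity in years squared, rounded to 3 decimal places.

53.759

With y = 0.0195:
  t   CF        PV=CF/(1+0.0195)^t    t·PV        t(t+1)·PV
  1     1,750.00     1,716.5277     1,716.5277       3,433.0554
  2     1,750.00     1,683.6956     3,367.3913      10,102.1739
  3     1,750.00     1,651.4916     4,954.4747      19,817.8987
  4     1,750.00     1,619.9034     6,479.6138      32,398.0688
  5     1,750.00     1,588.9195     7,944.5976      47,667.5853
  6     1,750.00     1,558.5282     9,351.1693      65,458.1849
  7     1,750.00     1,528.7182    10,701.0274      85,608.2196
  8    26,750.00    22,920.5981   183,364.7845   1,650,283.0607
  Σ                 34,268.3823   227,879.5862   1,914,768.2473
P = 34,268.3823.
Convexity = Σ t(t+1)·PV / [P·(1+y)²] = 1,914,768.2473 / (34,268.3823 × 1.039380) = 53.75863.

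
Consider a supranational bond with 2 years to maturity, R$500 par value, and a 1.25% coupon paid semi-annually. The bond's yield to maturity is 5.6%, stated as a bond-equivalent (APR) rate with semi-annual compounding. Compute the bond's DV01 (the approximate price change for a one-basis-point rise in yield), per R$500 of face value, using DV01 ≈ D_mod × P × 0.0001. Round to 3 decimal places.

R$0.089

Periodic yield y = 0.028.
  t   CF        PV=CF/(1+0.028)^t    t·PV
  1        3.125         3.0399         3.0399
  2        3.125         2.9571         5.9142
  3        3.125         2.8765         8.6296
  4      503.125       450.5090     1,802.0359
  Σ                    459.3825     1,819.6195
P = 459.3825; D_Mac = 3.96101 half-year periods = 1.98051 yrs; D_mod = 1.92656 yrs.
DV01 ≈ 1.92656 × 459.3825 × 0.0001 = 0.088503.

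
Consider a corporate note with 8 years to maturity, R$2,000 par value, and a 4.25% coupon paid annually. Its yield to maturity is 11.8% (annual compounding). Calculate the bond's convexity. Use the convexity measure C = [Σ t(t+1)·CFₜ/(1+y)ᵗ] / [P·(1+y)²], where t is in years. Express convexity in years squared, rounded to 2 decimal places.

44.58

With y = 0.118:
  t   CF        PV=CF/(1+0.118)^t    t·PV        t(t+1)·PV
  1        85.00        76.0286        76.0286         152.0572
  2        85.00        68.0041       136.0083         408.0248
  3        85.00        60.8266       182.4798         729.9192
  4        85.00        54.4066       217.6265       1,088.1323
  5        85.00        48.6642       243.3212       1,459.9271
  6        85.00        43.5279       261.1676       1,828.1734
  7        85.00        38.9338       272.5363       2,180.2903
  8     2,085.00       854.2237     6,833.7898      61,504.1084
  Σ                  1,244.6156     8,222.9581      69,350.6328
P = 1,244.6156.
Convexity = Σ t(t+1)·PV / [P·(1+y)²] = 69,350.6328 / (1,244.6156 × 1.249924) = 44.57913.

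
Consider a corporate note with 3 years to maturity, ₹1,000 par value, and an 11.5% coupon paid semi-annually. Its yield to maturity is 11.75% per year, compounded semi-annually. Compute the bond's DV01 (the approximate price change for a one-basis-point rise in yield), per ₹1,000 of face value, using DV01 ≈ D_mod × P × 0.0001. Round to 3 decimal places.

₹0.246

Periodic yield y = 0.05875.
  t   CF        PV=CF/(1+0.05875)^t    t·PV
  1        57.50        54.3093        54.3093
  2        57.50        51.2957       102.5914
  3        57.50        48.4493       145.3479
  4        57.50        45.7609       183.0434
  5        57.50        43.2216       216.1079
  6     1,057.50       750.7923     4,504.7541
  Σ                    993.8291     5,206.1541
P = 993.8291; D_Mac = 5.23848 half-year periods = 2.61924 yrs; D_mod = 2.47390 yrs.
DV01 ≈ 2.47390 × 993.8291 × 0.0001 = 0.245863.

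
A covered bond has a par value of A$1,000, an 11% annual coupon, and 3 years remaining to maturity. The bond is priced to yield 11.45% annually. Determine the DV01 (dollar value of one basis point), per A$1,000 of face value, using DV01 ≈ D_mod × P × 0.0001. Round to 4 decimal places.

A$0.2406

Periodic yield y = 0.1145.
  t   CF        PV=CF/(1+0.1145)^t    t·PV
  1       110.00        98.6990        98.6990
  2       110.00        88.5590       177.1179
  3     1,110.00       801.8308     2,405.4925
  Σ                    989.0888     2,681.3094
P = 989.0888; D_Mac = 2.71089 yrs; D_mod = 2.43238 yrs.
DV01 ≈ 2.43238 × 989.0888 × 0.0001 = 0.240584.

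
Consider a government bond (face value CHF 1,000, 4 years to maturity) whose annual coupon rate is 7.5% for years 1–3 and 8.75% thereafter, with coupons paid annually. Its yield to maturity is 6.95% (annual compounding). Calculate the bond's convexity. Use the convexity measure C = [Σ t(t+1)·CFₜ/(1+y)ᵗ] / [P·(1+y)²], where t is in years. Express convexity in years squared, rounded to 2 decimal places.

15.21

With y = 0.0695:
  t   CF        PV=CF/(1+0.0695)^t    t·PV        t(t+1)·PV
  1        75.00        70.1262        70.1262         140.2525
  2        75.00        65.5692       131.1383         393.4150
  3        75.00        61.3082       183.9247         735.6990
  4     1,087.50       831.2011     3,324.8044      16,624.0220
  Σ                  1,028.2047     3,709.9937      17,893.3885
P = 1,028.2047.
Convexity = Σ t(t+1)·PV / [P·(1+y)²] = 17,893.3885 / (1,028.2047 × 1.143830) = 15.21428.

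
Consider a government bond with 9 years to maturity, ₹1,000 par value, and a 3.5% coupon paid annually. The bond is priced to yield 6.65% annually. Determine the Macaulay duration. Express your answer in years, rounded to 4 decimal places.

Periodic yield y = 0.0665. Discount each cash flow and weight by its year:
  t   CF        PV=CF/(1+0.0665)^t    t·PV
  1        35.00        32.8176        32.8176
  2        35.00        30.7713        61.5427
  3        35.00        28.8526        86.5579
  4        35.00        27.0536       108.2143
  5        35.00        25.3667       126.8334
  6        35.00        23.7850       142.7099
  7        35.00        22.3019       156.1134
  8        35.00        20.9113       167.2905
  9     1,035.00       579.8192     5,218.3730
  Σ                    791.6793     6,100.4527
Price P = Σ PV = 791.6793.
Macaulay duration = Σ(t·PV) / P = 6,100.4527 / 791.6793 = 7.70571 years.

7.7057 years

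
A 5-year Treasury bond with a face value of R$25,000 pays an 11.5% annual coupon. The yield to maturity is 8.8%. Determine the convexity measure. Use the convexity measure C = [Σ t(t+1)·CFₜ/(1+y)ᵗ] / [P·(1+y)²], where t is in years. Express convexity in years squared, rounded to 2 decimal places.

19.45

With y = 0.088:
  t   CF        PV=CF/(1+0.088)^t    t·PV        t(t+1)·PV
  1     2,875.00     2,642.4632     2,642.4632       5,284.9265
  2     2,875.00     2,428.7346     4,857.4692      14,572.4075
  3     2,875.00     2,232.2928     6,696.8785      26,787.5139
  4     2,875.00     2,051.7397     8,206.9589      41,034.7945
  5    27,875.00    18,283.9658    91,419.8288     548,518.9727
  Σ                 27,639.1961   113,823.5986     636,198.6151
P = 27,639.1961.
Convexity = Σ t(t+1)·PV / [P·(1+y)²] = 636,198.6151 / (27,639.1961 × 1.183744) = 19.44507.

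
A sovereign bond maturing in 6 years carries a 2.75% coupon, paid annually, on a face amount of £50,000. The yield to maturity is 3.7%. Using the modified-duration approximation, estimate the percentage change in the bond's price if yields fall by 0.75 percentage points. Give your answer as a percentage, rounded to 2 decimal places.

+4.05%

Periodic yield y = 0.037. Modified duration first:
  t   CF        PV=CF/(1+0.037)^t    t·PV
  1     1,375.00     1,325.9402     1,325.9402
  2     1,375.00     1,278.6309     2,557.2617
  3     1,375.00     1,233.0095     3,699.0286
  4     1,375.00     1,189.0159     4,756.0637
  5     1,375.00     1,146.5920     5,732.9601
  6    51,375.00    41,312.2926   247,873.7556
  Σ                 47,485.4812   265,945.0099
P = 47,485.4812; D_Mac = 5.60055 yrs; D_mod = 5.60055/(1+0.037) = 5.40073 yrs.
ΔP/P ≈ -D_mod · Δy = -5.40073 × (-0.0075) = +0.040505 = +4.0505%.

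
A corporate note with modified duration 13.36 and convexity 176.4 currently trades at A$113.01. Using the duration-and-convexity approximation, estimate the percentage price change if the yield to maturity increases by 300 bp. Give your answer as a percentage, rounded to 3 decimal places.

Duration effect: -D_mod·Δy = -13.36 × (+0.03) = -0.400800
Convexity effect: ½·C·(Δy)² = 0.5 × 176.4 × (0.03)² = +0.0793800
ΔP/P ≈ -0.400800 + 0.0793800 = -0.321420
= -32.1420%.

-32.142%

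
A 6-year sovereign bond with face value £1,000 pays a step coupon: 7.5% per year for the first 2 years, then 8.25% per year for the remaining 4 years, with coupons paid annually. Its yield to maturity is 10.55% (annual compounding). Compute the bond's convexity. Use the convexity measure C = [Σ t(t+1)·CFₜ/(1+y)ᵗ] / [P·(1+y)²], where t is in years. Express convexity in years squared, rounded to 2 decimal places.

With y = 0.1055:
  t   CF        PV=CF/(1+0.1055)^t    t·PV        t(t+1)·PV
  1        75.00        67.8426        67.8426         135.6852
  2        75.00        61.3683       122.7365         368.2095
  3        82.50        61.0629       183.1888         732.7553
  4        82.50        55.2356       220.9423       1,104.7117
  5        82.50        49.9643       249.8217       1,498.9304
  6     1,082.50       593.0283     3,558.1698      24,907.1889
  Σ                    888.5020     4,402.7018      28,747.4810
P = 888.5020.
Convexity = Σ t(t+1)·PV / [P·(1+y)²] = 28,747.4810 / (888.5020 × 1.222130) = 26.47426.

26.47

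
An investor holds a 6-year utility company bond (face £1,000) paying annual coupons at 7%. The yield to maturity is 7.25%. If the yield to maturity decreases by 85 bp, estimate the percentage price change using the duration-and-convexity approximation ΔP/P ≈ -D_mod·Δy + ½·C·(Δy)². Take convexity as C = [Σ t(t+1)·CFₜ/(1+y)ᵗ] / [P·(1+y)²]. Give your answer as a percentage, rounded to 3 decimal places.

+4.143%

With y = 0.0725:
  t   CF        PV=CF/(1+0.0725)^t    t·PV        t(t+1)·PV
  1        70.00        65.2681        65.2681         130.5361
  2        70.00        60.8560       121.7120         365.1360
  3        70.00        56.7422       170.2266         680.9063
  4        70.00        52.9065       211.6259       1,058.1295
  5        70.00        49.3300       246.6502       1,479.9014
  6     1,070.00       703.0723     4,218.4337      29,529.0356
  Σ                    988.1751     5,033.9165      33,243.6450
P = 988.1751; D_Mac = 5.09415 yrs; D_mod = 4.74979 yrs; C = 29.24692.
Duration effect: -4.74979 × (-0.0085) = +0.040373
Convexity effect: 0.5 × 29.24692 × (-0.0085)² = +0.0010565
ΔP/P ≈ +0.040373 + 0.0010565 = +0.041430 = +4.1430%.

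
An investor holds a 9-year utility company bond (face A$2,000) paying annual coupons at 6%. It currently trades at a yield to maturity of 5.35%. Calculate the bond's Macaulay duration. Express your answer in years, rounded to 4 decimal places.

Periodic yield y = 0.0535. Discount each cash flow and weight by its year:
  t   CF        PV=CF/(1+0.0535)^t    t·PV
  1       120.00       113.9060       113.9060
  2       120.00       108.1215       216.2431
  3       120.00       102.6308       307.8923
  4       120.00        97.4189       389.6755
  5       120.00        92.4716       462.3582
  6       120.00        87.7756       526.6538
  7       120.00        83.3181       583.2268
  8       120.00        79.0870       632.6957
  9     2,120.00     1,326.2488    11,936.2391
  Σ                  2,090.9784    15,168.8906
Price P = Σ PV = 2,090.9784.
Macaulay duration = Σ(t·PV) / P = 15,168.8906 / 2,090.9784 = 7.25445 years.

7.2544 years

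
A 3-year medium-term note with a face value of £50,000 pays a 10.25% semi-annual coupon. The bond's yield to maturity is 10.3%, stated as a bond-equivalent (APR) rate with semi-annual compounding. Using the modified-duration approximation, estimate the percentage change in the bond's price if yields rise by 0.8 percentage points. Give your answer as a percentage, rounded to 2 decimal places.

Periodic yield y = 0.0515. Modified duration first:
  t   CF        PV=CF/(1+0.0515)^t    t·PV
  1     2,562.50     2,436.9948     2,436.9948
  2     2,562.50     2,317.6365     4,635.2730
  3     2,562.50     2,204.1241     6,612.3723
  4     2,562.50     2,096.1713     8,384.6851
  5     2,562.50     1,993.5057     9,967.5287
  6    52,562.50    38,888.4247   233,330.5482
  Σ                 49,936.8571   265,367.4020
P = 49,936.8571; D_Mac = 5.31406 half-year periods = 2.65703 yrs; D_mod = 2.65703/(1+0.0515) = 2.52689 yrs.
ΔP/P ≈ -D_mod · Δy = -2.52689 × (+0.008) = -0.020215 = -2.0215%.

-2.02%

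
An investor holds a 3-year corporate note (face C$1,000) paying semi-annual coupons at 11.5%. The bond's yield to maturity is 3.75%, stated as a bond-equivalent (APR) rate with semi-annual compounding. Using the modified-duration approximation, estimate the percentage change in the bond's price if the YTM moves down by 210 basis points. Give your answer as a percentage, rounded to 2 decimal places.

+5.48%

Periodic yield y = 0.01875. Modified duration first:
  t   CF        PV=CF/(1+0.01875)^t    t·PV
  1        57.50        56.4417        56.4417
  2        57.50        55.4029       110.8058
  3        57.50        54.3832       163.1497
  4        57.50        53.3823       213.5292
  5        57.50        52.3998       261.9991
  6     1,057.50       945.9641     5,675.7845
  Σ                  1,217.9741     6,481.7100
P = 1,217.9741; D_Mac = 5.32171 half-year periods = 2.66086 yrs; D_mod = 2.66086/(1+0.01875) = 2.61188 yrs.
ΔP/P ≈ -D_mod · Δy = -2.61188 × (-0.021) = +0.054850 = +5.4850%.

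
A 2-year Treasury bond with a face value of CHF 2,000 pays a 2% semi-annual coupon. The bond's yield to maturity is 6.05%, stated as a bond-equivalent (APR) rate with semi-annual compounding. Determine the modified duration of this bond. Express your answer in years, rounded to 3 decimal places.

Periodic yield y = 0.03025. First find Macaulay duration:
  t   CF        PV=CF/(1+0.03025)^t    t·PV
  1        20.00        19.4128        19.4128
  2        20.00        18.8428        37.6855
  3        20.00        18.2895        54.8685
  4     2,020.00     1,793.0024     7,172.0097
  Σ                  1,849.5475     7,283.9765
P = 1,849.5475; Macaulay duration = 7,283.9765 / 1,849.5475 = 3.93825 half-year periods = 1.96912 years.
Modified duration = D_Mac / (1 + y) = 1.96912 / 1.03025 = 1.91131 years.

1.911 years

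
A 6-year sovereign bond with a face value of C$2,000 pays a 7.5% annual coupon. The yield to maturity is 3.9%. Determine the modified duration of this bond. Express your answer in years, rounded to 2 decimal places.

Periodic yield y = 0.039. First find Macaulay duration:
  t   CF        PV=CF/(1+0.039)^t    t·PV
  1       150.00       144.3696       144.3696
  2       150.00       138.9505       277.9010
  3       150.00       133.7349       401.2046
  4       150.00       128.7150       514.8599
  5       150.00       123.8835       619.4176
  6     2,150.00     1,709.0122    10,254.0735
  Σ                  2,378.6657    12,211.8261
P = 2,378.6657; Macaulay duration = 12,211.8261 / 2,378.6657 = 5.13390 years.
Modified duration = D_Mac / (1 + y) = 5.13390 / 1.039 = 4.94119 years.

4.94 years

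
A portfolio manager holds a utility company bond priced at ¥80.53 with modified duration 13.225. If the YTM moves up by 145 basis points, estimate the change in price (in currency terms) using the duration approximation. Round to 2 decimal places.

-¥15.44

Duration approximation: ΔP/P ≈ -D_mod · Δy = -13.225 × (+0.0145) = -0.1917625.
ΔP ≈ 80.53 × (-0.1917625) = -15.442634125.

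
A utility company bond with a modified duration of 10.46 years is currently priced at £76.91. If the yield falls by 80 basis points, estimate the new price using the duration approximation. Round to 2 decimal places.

£83.35

Duration approximation: ΔP/P ≈ -D_mod · Δy = -10.46 × (-0.008) = +0.083680.
New price ≈ 76.91 × (1 + 0.083680) = 83.3458288.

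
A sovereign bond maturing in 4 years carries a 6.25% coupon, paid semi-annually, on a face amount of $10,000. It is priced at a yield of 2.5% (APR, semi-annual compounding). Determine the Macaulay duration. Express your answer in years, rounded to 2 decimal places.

3.63 years

Periodic yield y = 0.0125. Discount each cash flow and weight by its period:
  t   CF        PV=CF/(1+0.0125)^t    t·PV
  1       312.50       308.6420       308.6420
  2       312.50       304.8316       609.6632
  3       312.50       301.0682       903.2047
  4       312.50       297.3513     1,189.4053
  5       312.50       293.6803     1,468.4017
  6       312.50       290.0546     1,740.3279
  7       312.50       286.4737     2,005.3161
  8    10,312.50     9,336.9215    74,695.3718
  Σ                 11,419.0233    82,920.3326
Price P = Σ PV = 11,419.0233.
Macaulay duration = Σ(t·PV) / P = 82,920.3326 / 11,419.0233 = 7.26160 half-year periods.
In years: 7.26160 / 2 = 3.63080 years.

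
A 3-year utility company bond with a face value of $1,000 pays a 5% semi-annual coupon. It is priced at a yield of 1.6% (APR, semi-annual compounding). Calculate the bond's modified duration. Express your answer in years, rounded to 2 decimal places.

2.81 years

Periodic yield y = 0.008. First find Macaulay duration:
  t   CF        PV=CF/(1+0.008)^t    t·PV
  1        25.00        24.8016        24.8016
  2        25.00        24.6047        49.2095
  3        25.00        24.4095        73.2284
  4        25.00        24.2157        96.8630
  5        25.00        24.0236       120.1178
  6     1,025.00       977.1487     5,862.8924
  Σ                  1,099.2038     6,227.1127
P = 1,099.2038; Macaulay duration = 6,227.1127 / 1,099.2038 = 5.66511 half-year periods = 2.83256 years.
Modified duration = D_Mac / (1 + y) = 2.83256 / 1.008 = 2.81008 years.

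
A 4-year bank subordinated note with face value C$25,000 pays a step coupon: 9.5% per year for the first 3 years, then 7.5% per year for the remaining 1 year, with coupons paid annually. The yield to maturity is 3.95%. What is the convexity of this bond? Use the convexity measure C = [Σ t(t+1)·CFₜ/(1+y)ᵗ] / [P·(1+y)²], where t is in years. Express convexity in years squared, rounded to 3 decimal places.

With y = 0.0395:
  t   CF        PV=CF/(1+0.0395)^t    t·PV        t(t+1)·PV
  1     2,375.00     2,284.7523     2,284.7523       4,569.5046
  2     2,375.00     2,197.9339     4,395.8678      13,187.6034
  3     2,375.00     2,114.4145     6,343.2436      25,372.9743
  4    26,875.00    23,017.0944    92,068.3775     460,341.8873
  Σ                 29,614.1951   105,092.2411     503,471.9695
P = 29,614.1951.
Convexity = Σ t(t+1)·PV / [P·(1+y)²] = 503,471.9695 / (29,614.1951 × 1.080560) = 15.73354.

15.734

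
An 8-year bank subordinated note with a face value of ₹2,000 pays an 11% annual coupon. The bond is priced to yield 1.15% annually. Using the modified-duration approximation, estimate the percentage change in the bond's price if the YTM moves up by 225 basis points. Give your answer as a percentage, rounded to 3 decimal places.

Periodic yield y = 0.0115. Modified duration first:
  t   CF        PV=CF/(1+0.0115)^t    t·PV
  1       220.00       217.4988       217.4988
  2       220.00       215.0260       430.0519
  3       220.00       212.5813       637.7438
  4       220.00       210.1644       840.6576
  5       220.00       207.7750     1,038.8749
  6       220.00       205.4127     1,232.4764
  7       220.00       203.0773     1,421.5414
  8     2,220.00     2,025.9367    16,207.4938
  Σ                  3,497.4722    22,026.3386
P = 3,497.4722; D_Mac = 6.29779 yrs; D_mod = 6.29779/(1+0.0115) = 6.22619 yrs.
ΔP/P ≈ -D_mod · Δy = -6.22619 × (+0.0225) = -0.140089 = -14.0089%.

-14.009%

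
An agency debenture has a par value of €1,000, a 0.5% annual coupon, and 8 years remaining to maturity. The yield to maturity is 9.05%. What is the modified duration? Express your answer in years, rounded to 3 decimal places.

Periodic yield y = 0.0905. First find Macaulay duration:
  t   CF        PV=CF/(1+0.0905)^t    t·PV
  1         5.00         4.5851         4.5851
  2         5.00         4.2045         8.4091
  3         5.00         3.8556        11.5668
  4         5.00         3.5356        14.1425
  5         5.00         3.2422        16.2111
  6         5.00         2.9731        17.8389
  7         5.00         2.7264        19.0848
  8     1,005.00       502.5285     4,020.2281
  Σ                    527.6511     4,112.0663
P = 527.6511; Macaulay duration = 4,112.0663 / 527.6511 = 7.79315 years.
Modified duration = D_Mac / (1 + y) = 7.79315 / 1.0905 = 7.14640 years.

7.146 years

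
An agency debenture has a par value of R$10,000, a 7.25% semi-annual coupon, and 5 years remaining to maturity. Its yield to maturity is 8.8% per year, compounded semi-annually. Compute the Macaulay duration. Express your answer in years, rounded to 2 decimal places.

4.25 years

Periodic yield y = 0.044. Discount each cash flow and weight by its period:
  t   CF        PV=CF/(1+0.044)^t    t·PV
  1       362.50       347.2222       347.2222
  2       362.50       332.5883       665.1767
  3       362.50       318.5712       955.7136
  4       362.50       305.1448     1,220.5793
  5       362.50       292.2843     1,461.4216
  6       362.50       279.9658     1,679.7949
  7       362.50       268.1665     1,877.1655
  8       362.50       256.8645     2,054.9157
  9       362.50       246.0388     2,214.3488
  10   10,362.50     6,736.8916    67,368.9156
  Σ                  9,383.7380    79,845.2540
Price P = Σ PV = 9,383.7380.
Macaulay duration = Σ(t·PV) / P = 79,845.2540 / 9,383.7380 = 8.50890 half-year periods.
In years: 8.50890 / 2 = 4.25445 years.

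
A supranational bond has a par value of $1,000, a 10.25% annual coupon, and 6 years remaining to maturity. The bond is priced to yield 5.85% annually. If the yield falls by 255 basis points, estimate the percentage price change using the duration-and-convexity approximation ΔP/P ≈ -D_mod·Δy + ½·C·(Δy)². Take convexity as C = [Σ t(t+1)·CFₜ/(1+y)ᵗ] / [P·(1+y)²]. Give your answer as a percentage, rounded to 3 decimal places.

+12.704%

With y = 0.0585:
  t   CF        PV=CF/(1+0.0585)^t    t·PV        t(t+1)·PV
  1       102.50        96.8351        96.8351         193.6703
  2       102.50        91.4834       182.9667         548.9002
  3       102.50        86.4274       259.2821       1,037.1284
  4       102.50        81.6508       326.6032       1,633.0159
  5       102.50        77.1382       385.6910       2,314.1463
  6     1,102.50       783.8508     4,703.1050      32,921.7350
  Σ                  1,217.3857     5,954.4832      38,648.5960
P = 1,217.3857; D_Mac = 4.89121 yrs; D_mod = 4.62088 yrs; C = 28.33504.
Duration effect: -4.62088 × (-0.0255) = +0.117833
Convexity effect: 0.5 × 28.33504 × (-0.0255)² = +0.0092124
ΔP/P ≈ +0.117833 + 0.0092124 = +0.127045 = +12.7045%.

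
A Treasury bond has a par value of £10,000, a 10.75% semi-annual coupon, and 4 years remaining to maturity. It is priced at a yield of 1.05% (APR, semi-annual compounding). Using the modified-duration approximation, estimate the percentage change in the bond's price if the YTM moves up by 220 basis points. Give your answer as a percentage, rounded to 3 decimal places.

-7.578%

Periodic yield y = 0.00525. Modified duration first:
  t   CF        PV=CF/(1+0.00525)^t    t·PV
  1       537.50       534.6929       534.6929
  2       537.50       531.9004     1,063.8008
  3       537.50       529.1225     1,587.3675
  4       537.50       526.3591     2,105.4364
  5       537.50       523.6102     2,618.0508
  6       537.50       520.8756     3,125.2533
  7       537.50       518.1552     3,627.0867
  8    10,537.50    10,105.2005    80,841.6037
  Σ                 13,789.9163    95,503.2921
P = 13,789.9163; D_Mac = 6.92559 half-year periods = 3.46279 yrs; D_mod = 3.46279/(1+0.00525) = 3.44471 yrs.
ΔP/P ≈ -D_mod · Δy = -3.44471 × (+0.022) = -0.075784 = -7.5784%.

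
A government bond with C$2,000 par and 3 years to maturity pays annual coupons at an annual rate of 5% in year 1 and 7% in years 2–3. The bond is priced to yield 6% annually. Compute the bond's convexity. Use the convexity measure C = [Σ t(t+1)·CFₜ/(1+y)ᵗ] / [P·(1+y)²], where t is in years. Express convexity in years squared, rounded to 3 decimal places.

9.933

With y = 0.06:
  t   CF        PV=CF/(1+0.06)^t    t·PV        t(t+1)·PV
  1       100.00        94.3396        94.3396         188.6792
  2       140.00       124.5995       249.1990         747.5970
  3     2,140.00     1,796.7853     5,390.3558      21,561.4232
  Σ                  2,015.7244     5,733.8944      22,497.6994
P = 2,015.7244.
Convexity = Σ t(t+1)·PV / [P·(1+y)²] = 22,497.6994 / (2,015.7244 × 1.123600) = 9.93334.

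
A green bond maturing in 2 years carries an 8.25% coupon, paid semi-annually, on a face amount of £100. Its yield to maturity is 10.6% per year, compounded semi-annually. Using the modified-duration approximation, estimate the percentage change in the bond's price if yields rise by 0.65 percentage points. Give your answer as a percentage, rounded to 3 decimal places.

Periodic yield y = 0.053. Modified duration first:
  t   CF        PV=CF/(1+0.053)^t    t·PV
  1        4.125         3.9174         3.9174
  2        4.125         3.7202         7.4404
  3        4.125         3.5330        10.5989
  4      104.125        84.6918       338.7673
  Σ                     95.8624       360.7240
P = 95.8624; D_Mac = 3.76294 half-year periods = 1.88147 yrs; D_mod = 1.88147/(1+0.053) = 1.78677 yrs.
ΔP/P ≈ -D_mod · Δy = -1.78677 × (+0.0065) = -0.011614 = -1.1614%.

-1.161%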